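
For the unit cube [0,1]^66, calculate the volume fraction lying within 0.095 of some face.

The inner cube has side 1-2·0.095 = 0.81 and volume (0.81)^66 ≈ 9.12e-07, so the shell holds 0.999999088 of the volume.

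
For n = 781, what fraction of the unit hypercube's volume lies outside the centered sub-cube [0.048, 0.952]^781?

Shell fraction = 1 - (1-0.096)^781 ≈ 1 - 5.855e-35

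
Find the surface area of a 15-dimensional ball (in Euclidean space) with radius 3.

The surface area of an n-ball is 2π^(n/2) r^(n-1) / Γ(n/2). For n=15, r=3: 45349632·π^7/5005 ≈ 2.73665e+07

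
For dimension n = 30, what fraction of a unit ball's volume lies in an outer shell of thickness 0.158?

1 - (1-0.158)^30 ≈ 0.994254 ≈ 99.43%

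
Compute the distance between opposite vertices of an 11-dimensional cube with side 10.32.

The space diagonal of an n-cube of side s is s√n. Here 10.32·√11 ≈ 34.2276.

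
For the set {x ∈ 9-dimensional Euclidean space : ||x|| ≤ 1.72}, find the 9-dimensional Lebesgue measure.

The n-ball volume is π^(n/2)·r^n/Γ(n/2+1). With n=9, r=1.72: V ≈ 434.584.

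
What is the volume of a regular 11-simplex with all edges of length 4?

V = (4^11 / 11!) · √((11+1) / 2^11) ≈ 0.00804322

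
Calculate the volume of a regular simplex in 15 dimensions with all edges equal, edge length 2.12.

For a regular n-simplex with edge a, V = (a^n / n!)·√((n+1)/2^n). With a=2.12, n=15: V ≈ 1.32701e-09.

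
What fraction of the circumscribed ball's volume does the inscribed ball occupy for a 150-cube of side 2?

V_in / V_out = (r_in/r_out)^150 = (1/√150)^150 = 150^(-150/2) ≈ 6.21091e-164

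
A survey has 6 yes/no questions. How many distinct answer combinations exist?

The 6-cube has 2^6 = 64 vertices.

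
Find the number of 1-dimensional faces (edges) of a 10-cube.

The 10-cube has n·2^(n-1) = 10·2^9 = 10·512 = 5120 edges.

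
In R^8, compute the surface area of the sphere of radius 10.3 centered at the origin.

The surface area of an n-ball is 2π^(n/2) r^(n-1) / Γ(n/2). For n=8, r=10.3: 3.99336e+08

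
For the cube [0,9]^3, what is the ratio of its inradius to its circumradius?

For an n-cube of any side s, the inradius is s/2 and the circumradius is s√n/2, so the ratio is 1/√3 ≈ 0.57735.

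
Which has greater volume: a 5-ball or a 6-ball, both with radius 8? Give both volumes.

V_5(8) ≈ 172484. V_6(8) ≈ 1.35468e+06. The 6-ball is larger.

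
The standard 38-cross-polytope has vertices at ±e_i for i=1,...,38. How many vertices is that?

The 38-dimensional cross-polytope has 2n = 2·38 = 76 vertices.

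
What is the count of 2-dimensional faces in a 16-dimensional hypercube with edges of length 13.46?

An n-cube has C(n,k)·2^(n-k) k-faces. Here C(16,2)·2^14 = 120·16384 = 1966080.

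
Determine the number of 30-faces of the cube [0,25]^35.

An n-cube has C(n,k)·2^(n-k) k-faces. Here C(35,30)·2^5 = 324632·32 = 10388224.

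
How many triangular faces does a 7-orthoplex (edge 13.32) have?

An n-cross-polytope has 2^(k+1)·C(n,k+1) k-faces. Here 2^3·C(7,3) = 8·35 = 280.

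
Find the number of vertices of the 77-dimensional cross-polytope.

The vertices are ±e_1, ..., ±e_77, so there are 2·77 = 154.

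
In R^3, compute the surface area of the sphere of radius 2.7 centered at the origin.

S_3(2.7) = 2·π^(3/2)·(2.7)^2 / Γ(3/2) = 4πr² = 4π·(2.7)² ≈ 91.6088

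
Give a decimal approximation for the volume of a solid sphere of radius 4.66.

The n-ball volume is π^(n/2)·r^n/Γ(n/2+1). With n=3, r=4.66: V ≈ 423.883.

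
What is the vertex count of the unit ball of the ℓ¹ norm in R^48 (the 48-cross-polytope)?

An n-cross-polytope has 2n vertices; here n = 48, giving 96.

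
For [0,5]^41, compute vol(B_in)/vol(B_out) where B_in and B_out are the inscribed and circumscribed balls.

V_in / V_out = (r_in/r_out)^41 = (1/√41)^41 = 41^(-41/2) ≈ 8.66824e-34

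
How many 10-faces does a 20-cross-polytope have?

Each 10-face is the convex hull of 11 vertices, one chosen as ±e_i from each of 11 distinct axes: 2^11·C(20,11) = 343982080.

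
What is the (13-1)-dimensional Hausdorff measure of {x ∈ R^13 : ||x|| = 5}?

|∂B_13(5)| = 6250000000·π^6/2079 ≈ 2.89018e+09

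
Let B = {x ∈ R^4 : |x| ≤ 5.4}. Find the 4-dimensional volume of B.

The n-ball volume is π^(n/2)·r^n/Γ(n/2+1). With n=4, r=5.4: V ≈ 4196.09.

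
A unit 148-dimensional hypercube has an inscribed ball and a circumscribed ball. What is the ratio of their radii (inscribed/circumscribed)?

Ratio = (s/2)/(s√148/2) = 148^(-1/2) ≈ 0.0821995.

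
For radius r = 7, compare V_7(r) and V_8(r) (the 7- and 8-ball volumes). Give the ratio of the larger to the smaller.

V_7(7) ≈ 3.89105e+06, V_8(7) ≈ 2.33977e+07. The 8-ball is larger by a factor of 6.013.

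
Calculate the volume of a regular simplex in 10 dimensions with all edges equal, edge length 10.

For a regular n-simplex with edge a, V = (a^n / n!)·√((n+1)/2^n). With a=10, n=10: V ≈ 285.617.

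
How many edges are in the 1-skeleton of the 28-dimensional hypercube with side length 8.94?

Each of the 2^28 = 268435456 vertices has degree 28; total edges = 28·2^28/2 = 3758096384.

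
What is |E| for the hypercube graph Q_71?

The 71-cube has n·2^(n-1) = 71·2^70 = 71·1180591620717411303424 = 83822005070936202543104 edges.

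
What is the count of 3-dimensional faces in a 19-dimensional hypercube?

Choose 3 of 19 axes to span the face (C(19,3) = 969 ways), then fix each of the remaining 16 coordinates at one of its two extreme values (2^16 = 65536 ways): 969·65536 = 63504384.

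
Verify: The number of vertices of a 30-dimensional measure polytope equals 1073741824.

True. The 30-cube has 2^30 = 1073741824 vertices.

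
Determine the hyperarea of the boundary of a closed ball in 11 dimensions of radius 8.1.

S = n·V_n(r)/r = 11·V_11(8.1)/8.1 (volume-to-surface relation), giving 2.51969e+10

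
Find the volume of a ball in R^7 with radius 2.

Volume = π^{7/2}·(2)^7/Γ(9/2) = 2048·π^3/105 ≈ 604.77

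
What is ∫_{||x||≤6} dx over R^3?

V = 288·π ≈ 904.779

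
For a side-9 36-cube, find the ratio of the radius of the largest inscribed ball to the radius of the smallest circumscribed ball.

For an n-cube of any side s, the inradius is s/2 and the circumradius is s√n/2, so the ratio is 1/√36 ≈ 0.166667.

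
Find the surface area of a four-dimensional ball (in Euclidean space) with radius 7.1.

|∂B_4(7.1)| ≈ 7064.88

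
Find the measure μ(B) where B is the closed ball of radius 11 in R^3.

Volume = π^{3/2}·(11)^3/Γ(5/2) = 5324·π/3 ≈ 5575.28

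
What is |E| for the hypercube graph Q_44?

The 44-cube has n·2^(n-1) = 44·2^43 = 44·8796093022208 = 387028092977152 edges.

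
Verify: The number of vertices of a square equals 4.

True. The 2-cube has 2^2 = 4 vertices.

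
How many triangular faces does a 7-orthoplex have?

Number of 2-faces = 2^(2+1) · C(7,2+1) = 8 · 35 = 280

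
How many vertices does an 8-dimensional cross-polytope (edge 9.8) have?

The vertices are ±e_1, ..., ±e_8, so there are 2·8 = 16.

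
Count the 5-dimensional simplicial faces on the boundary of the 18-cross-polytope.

Number of 5-faces = 2^(5+1) · C(18,5+1) = 64 · 18564 = 1188096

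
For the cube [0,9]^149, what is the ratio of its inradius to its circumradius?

r_in / r_out = (9/2) / (9√149/2) = 1/√149 ≈ 0.0819232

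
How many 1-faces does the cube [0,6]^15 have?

Each of the 2^15 = 32768 vertices has degree 15; total edges = 15·2^15/2 = 245760.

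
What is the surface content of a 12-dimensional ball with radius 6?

S_12(6) = 2·π^(12/2)·(6)^11 / Γ(12/2) = 30233088·π^6/5 ≈ 5.81315e+09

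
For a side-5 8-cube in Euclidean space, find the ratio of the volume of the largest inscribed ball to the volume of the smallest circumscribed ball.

V_in/V_out = n^(-n/2) = 8^(-8/2) ≈ 0.000244141.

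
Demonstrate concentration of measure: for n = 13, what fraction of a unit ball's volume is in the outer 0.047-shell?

1 - (1-0.047)^13 ≈ 0.46518 ≈ 46.52%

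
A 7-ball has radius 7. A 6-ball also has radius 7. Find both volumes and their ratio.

V_7(7) ≈ 3.89105e+06. V_6(7) ≈ 607976. Ratio V_7/V_6 ≈ 6.4.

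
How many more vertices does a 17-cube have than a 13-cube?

The 17-cube has 2^17 = 131072 vertices. The 13-cube has 2^13 = 8192 vertices. Difference: 131072 - 8192 = 122880.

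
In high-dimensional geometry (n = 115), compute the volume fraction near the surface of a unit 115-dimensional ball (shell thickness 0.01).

1 - (1-0.01)^115 ≈ 0.685191 ≈ 68.52%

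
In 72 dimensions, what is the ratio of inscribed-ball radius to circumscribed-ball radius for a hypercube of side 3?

For an n-cube of any side s, the inradius is s/2 and the circumradius is s√n/2, so the ratio is 1/√72 ≈ 0.117851.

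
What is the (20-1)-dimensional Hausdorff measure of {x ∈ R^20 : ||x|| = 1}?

|∂B_20(1)| = π^10/181440 ≈ 0.516138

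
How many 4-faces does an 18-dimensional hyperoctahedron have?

Number of 4-faces = 2^(4+1) · C(18,4+1) = 32 · 8568 = 274176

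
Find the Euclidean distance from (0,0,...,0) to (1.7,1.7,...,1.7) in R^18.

d = √(1.7² + 1.7² + ... + 1.7²) [18 terms] = √(18·1.7²) = 1.7√18 ≈ 7.21249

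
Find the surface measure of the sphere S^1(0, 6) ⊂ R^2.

S_2(6) = 2·π^(2/2)·(6)^1 / Γ(2/2) = 2πr = 2π·6 ≈ 37.6991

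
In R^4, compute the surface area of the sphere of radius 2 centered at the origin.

|∂B_4(2)| = 16·π^2 ≈ 157.914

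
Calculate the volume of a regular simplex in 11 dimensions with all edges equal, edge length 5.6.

Volume = 5.6^11 · √(12/2^11) / 11! ≈ 0.325715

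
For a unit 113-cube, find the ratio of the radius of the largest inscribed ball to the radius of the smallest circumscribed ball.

For an n-cube of any side s, the inradius is s/2 and the circumradius is s√n/2, so the ratio is 1/√113 ≈ 0.0940721.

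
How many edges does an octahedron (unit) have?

An n-cross-polytope has 2^(k+1)·C(n,k+1) k-faces. Here 2^2·C(3,2) = 4·3 = 12.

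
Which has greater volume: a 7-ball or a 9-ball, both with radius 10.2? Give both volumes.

V_7(10.2) ≈ 5.42727e+07. V_9(10.2) ≈ 3.94202e+09. The 9-ball is larger.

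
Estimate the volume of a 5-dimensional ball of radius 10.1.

The n-ball volume is π^(n/2)·r^n/Γ(n/2+1). With n=5, r=10.1: V ≈ 553230.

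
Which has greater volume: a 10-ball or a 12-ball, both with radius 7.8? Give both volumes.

V_10(7.8) ≈ 2.12576e+09. V_12(7.8) ≈ 6.77177e+10. The 12-ball is larger.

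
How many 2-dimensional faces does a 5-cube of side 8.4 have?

f_2(5-cube) = (5 choose 2) · 2^3 = 80.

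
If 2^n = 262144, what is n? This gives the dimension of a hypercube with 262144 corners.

n = log_2(262144) = 18.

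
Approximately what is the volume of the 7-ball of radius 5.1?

The n-ball volume is π^(n/2)·r^n/Γ(n/2+1). With n=7, r=5.1: V ≈ 424006.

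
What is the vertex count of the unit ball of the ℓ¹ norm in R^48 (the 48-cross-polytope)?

Number of vertices = 2n = 96.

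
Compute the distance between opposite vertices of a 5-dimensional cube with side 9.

||(9,9,...,9)|| = √(5)·9 ≈ 20.1246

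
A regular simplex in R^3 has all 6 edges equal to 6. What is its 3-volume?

Volume = (√2/12) · 6³ = 25.4558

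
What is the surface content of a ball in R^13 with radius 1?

The surface area of an n-ball is 2π^(n/2) r^(n-1) / Γ(n/2). For n=13, r=1: 128·π^6/10395 ≈ 11.8382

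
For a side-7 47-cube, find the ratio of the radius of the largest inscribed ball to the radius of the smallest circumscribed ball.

r_in / r_out = (7/2) / (7√47/2) = 1/√47 ≈ 0.145865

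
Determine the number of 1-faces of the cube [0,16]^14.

Number of 1-faces = C(14,1) · 2^(14-1) = 14 · 8192 = 114688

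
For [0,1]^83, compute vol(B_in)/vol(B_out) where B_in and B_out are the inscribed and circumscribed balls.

The radii are 1/2 and 1√83/2, so the volume ratio is (1/√83)^83 = 83^{-83/2} ≈ 2.2817e-80.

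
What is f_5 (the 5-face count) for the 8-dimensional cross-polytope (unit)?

An n-cross-polytope has 2^(k+1)·C(n,k+1) k-faces. Here 2^6·C(8,6) = 64·28 = 1792.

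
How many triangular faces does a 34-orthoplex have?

Number of 2-faces = 2^(2+1) · C(34,2+1) = 8 · 5984 = 47872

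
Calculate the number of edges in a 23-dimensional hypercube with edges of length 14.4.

An n-cube has n·2^(n-1) edges. With n = 23: 23·4194304 = 96468992.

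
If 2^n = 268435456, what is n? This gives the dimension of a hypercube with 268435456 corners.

n = log_2(268435456) = 28.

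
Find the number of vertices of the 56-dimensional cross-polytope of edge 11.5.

Number of vertices = 2n = 112.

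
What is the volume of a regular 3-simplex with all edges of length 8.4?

Volume = (√2/12) · 8.4³ = 69.8508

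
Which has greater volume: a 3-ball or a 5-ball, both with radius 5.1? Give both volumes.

V_3(5.1) ≈ 555.647. V_5(5.1) ≈ 18161.4. The 5-ball is larger.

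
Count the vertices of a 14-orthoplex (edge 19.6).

The 14-dimensional cross-polytope has 2n = 2·14 = 28 vertices.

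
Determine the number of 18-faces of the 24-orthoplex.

f_18(24-orthoplex) = 2^19 · (24 choose 19) = 22284337152.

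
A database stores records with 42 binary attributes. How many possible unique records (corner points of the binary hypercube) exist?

Number of vertices = 2^42 = 4398046511104.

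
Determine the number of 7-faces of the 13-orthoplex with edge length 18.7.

Each 7-face is the convex hull of 8 vertices, one chosen as ±e_i from each of 8 distinct axes: 2^8·C(13,8) = 329472.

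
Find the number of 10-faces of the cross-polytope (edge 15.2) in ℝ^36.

Number of 10-faces = 2^(10+1) · C(36,10+1) = 2048 · 600805296 = 1230449246208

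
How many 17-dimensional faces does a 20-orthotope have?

An n-cube has C(n,k)·2^(n-k) k-faces. Here C(20,17)·2^3 = 1140·8 = 9120.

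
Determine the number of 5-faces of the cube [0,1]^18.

f_5(18-cube) = (18 choose 5) · 2^13 = 70189056.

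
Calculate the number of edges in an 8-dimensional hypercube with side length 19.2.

Each of the 2^8 = 256 vertices has degree 8; total edges = 8·2^8/2 = 1024.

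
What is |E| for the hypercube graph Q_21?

Number of 1-faces = C(21,1)·2^(21-1) = 21·1048576 = 22020096.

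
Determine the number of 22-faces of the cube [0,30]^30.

Number of 22-faces = C(30,22) · 2^(30-22) = 5852925 · 256 = 1498348800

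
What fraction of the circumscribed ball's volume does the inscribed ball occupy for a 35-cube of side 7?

V_in/V_out = n^(-n/2) = 35^(-35/2) ≈ 9.52378e-28.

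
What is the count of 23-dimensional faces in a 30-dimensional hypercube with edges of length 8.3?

f_23(30-cube) = (30 choose 23) · 2^7 = 260582400.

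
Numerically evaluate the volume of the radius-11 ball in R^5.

V_5(11) = π^(5/2) · (11)^5 / Γ(5/2 + 1) = 1288408·π^2/15 ≈ 847738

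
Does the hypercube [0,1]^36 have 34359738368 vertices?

False. The 36-cube has 2^36 = 68719476736 vertices.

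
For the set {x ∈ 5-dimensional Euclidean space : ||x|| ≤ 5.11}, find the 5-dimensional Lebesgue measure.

The n-ball volume is π^(n/2)·r^n/Γ(n/2+1). With n=5, r=5.11: V ≈ 18340.2.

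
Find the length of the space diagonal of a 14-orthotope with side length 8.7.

The space diagonal of an n-cube of side s is s√n. Here 8.7·√14 ≈ 32.5524.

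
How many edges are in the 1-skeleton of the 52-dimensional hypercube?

An n-cube has n·2^(n-1) edges. With n = 52: 52·2251799813685248 = 117093590311632896.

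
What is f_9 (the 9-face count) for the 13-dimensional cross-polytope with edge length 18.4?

Each 9-face is the convex hull of 10 vertices, one chosen as ±e_i from each of 10 distinct axes: 2^10·C(13,10) = 292864.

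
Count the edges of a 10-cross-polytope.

Number of 1-faces = 2^(1+1) · C(10,1+1) = 4 · 45 = 180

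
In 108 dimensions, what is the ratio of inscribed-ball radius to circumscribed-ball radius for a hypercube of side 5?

r_in / r_out = (5/2) / (5√108/2) = 1/√108 ≈ 0.096225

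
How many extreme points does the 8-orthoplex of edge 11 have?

An n-cross-polytope has 2n vertices; here n = 8, giving 16.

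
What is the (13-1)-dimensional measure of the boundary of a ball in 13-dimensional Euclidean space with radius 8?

S_13(8) = 2·π^(13/2)·(8)^12 / Γ(13/2) = 8796093022208·π^6/10395 ≈ 8.13513e+11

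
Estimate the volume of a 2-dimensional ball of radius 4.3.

Volume = π^{2/2}·(4.3)^2/Γ(2) ≈ 58.088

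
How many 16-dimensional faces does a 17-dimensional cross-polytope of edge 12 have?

Each 16-face is the convex hull of 17 vertices, one chosen as ±e_i from each of 17 distinct axes: 2^17·C(17,17) = 131072.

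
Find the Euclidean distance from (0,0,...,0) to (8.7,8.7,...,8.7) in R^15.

The space diagonal of an n-cube of side s is s√n. Here 8.7·√15 ≈ 33.695.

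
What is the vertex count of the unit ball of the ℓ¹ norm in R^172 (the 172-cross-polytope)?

The vertices are ±e_1, ..., ±e_172, so there are 2·172 = 344.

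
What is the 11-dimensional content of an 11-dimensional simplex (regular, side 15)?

V = (15^11 / 11!) · √((11+1) / 2^11) ≈ 16587.2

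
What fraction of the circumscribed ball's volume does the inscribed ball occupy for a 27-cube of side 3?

Volume scales as r^n, and r_in/r_out = 1/√27, giving (1/√27)^27 ≈ 4.74886e-20.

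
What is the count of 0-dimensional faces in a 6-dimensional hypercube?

Choose 0 of 6 axes to span the face (C(6,0) = 1 way), then fix each of the remaining 6 coordinates at one of its two extreme values (2^6 = 64 ways): 1·64 = 64.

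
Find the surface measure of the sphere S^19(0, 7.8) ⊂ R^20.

S_20(7.8) = 2·π^(20/2)·(7.8)^19 / Γ(20/2) ≈ 4.59794e+16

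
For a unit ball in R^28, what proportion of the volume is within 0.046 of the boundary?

Shell fraction = 1 - (1-0.046)^28 ≈ 0.732481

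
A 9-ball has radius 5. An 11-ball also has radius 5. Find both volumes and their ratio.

V_9(5.0) ≈ 6.4424e+06. V_11(5.0) ≈ 9.19973e+07. Ratio V_9/V_11 ≈ 0.07003.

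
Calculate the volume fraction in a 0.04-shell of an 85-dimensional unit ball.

Shell fraction = 1 - (1-0.04)^85 ≈ 0.968879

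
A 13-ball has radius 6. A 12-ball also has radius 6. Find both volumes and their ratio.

V_13(6) ≈ 1.18934e+10. V_12(6) ≈ 2.90658e+09. Ratio V_13/V_12 ≈ 4.092.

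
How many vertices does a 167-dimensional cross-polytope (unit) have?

The 167-dimensional cross-polytope has 2n = 2·167 = 334 vertices.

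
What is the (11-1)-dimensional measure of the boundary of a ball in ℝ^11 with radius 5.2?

The surface area of an n-ball is 2π^(n/2) r^(n-1) / Γ(n/2). For n=11, r=5.2: 2.99593e+08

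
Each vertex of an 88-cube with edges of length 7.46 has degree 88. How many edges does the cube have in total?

Each of the 2^88 = 309485009821345068724781056 vertices has degree 88; total edges = 88·2^88/2 = 13617340432139183023890366464.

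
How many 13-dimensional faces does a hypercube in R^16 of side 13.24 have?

Number of 13-faces = C(16,13) · 2^(16-13) = 560 · 8 = 4480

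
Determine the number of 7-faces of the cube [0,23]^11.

Number of 7-faces = C(11,7) · 2^(11-7) = 330 · 16 = 5280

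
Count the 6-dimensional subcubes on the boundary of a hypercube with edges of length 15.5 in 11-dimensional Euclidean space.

Number of 6-faces = C(11,6) · 2^(11-6) = 462 · 32 = 14784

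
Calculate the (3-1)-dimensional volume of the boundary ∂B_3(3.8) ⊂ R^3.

|∂B_3(3.8)| = 4πr² = 4π·(3.8)² ≈ 181.458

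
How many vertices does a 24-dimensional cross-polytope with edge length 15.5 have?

The 24-dimensional cross-polytope has 2n = 2·24 = 48 vertices.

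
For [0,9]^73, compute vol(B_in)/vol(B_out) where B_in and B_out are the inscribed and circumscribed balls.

Volume scales as r^n, and r_in/r_out = 1/√73, giving (1/√73)^73 ≈ 9.74351e-69.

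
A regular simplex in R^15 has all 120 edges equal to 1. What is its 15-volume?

V_15 = √(16) · 1^15 / (15! · 2^(15/2)) ≈ 1.6898e-14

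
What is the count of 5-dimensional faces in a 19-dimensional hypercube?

Number of 5-faces = C(19,5) · 2^(19-5) = 11628 · 16384 = 190513152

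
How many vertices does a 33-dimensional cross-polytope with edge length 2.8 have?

An n-cross-polytope has 2n vertices; here n = 33, giving 66.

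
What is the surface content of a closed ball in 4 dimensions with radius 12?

|∂B_4(12)| = 3456·π^2 ≈ 34109.4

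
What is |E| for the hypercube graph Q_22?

Each of the 2^22 = 4194304 vertices has degree 22; total edges = 22·2^22/2 = 46137344.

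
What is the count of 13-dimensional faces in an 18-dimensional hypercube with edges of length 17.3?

Number of 13-faces = C(18,13) · 2^(18-13) = 8568 · 32 = 274176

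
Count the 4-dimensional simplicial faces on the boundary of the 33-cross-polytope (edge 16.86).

An n-cross-polytope has 2^(k+1)·C(n,k+1) k-faces. Here 2^5·C(33,5) = 32·237336 = 7594752.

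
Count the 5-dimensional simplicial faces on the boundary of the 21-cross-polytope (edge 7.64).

f_5(21-orthoplex) = 2^6 · (21 choose 6) = 3472896.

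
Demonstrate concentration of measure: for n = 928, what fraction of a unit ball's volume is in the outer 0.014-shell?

1 - (1-0.014)^928 ≈ 0.9999979214 ≈ 99.999792%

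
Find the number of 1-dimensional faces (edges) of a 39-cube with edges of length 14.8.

The 39-cube has n·2^(n-1) = 39·2^38 = 39·274877906944 = 10720238370816 edges.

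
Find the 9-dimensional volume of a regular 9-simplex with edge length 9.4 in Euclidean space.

V = (9.4^9 / 9!) · √((9+1) / 2^9) ≈ 220.675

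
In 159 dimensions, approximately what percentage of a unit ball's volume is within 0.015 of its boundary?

1 - (1-0.015)^159 ≈ 0.90956 ≈ 90.96%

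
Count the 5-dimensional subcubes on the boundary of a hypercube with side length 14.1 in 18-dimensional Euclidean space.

f_5(18-cube) = (18 choose 5) · 2^13 = 70189056.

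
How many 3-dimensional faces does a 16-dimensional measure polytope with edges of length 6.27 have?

Number of 3-faces = C(16,3) · 2^(16-3) = 560 · 8192 = 4587520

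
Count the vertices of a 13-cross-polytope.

The vertices are ±e_1, ..., ±e_13, so there are 2·13 = 26.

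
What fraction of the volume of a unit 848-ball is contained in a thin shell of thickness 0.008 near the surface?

Shell fraction = 1 - (1-0.008)^848 ≈ 0.998899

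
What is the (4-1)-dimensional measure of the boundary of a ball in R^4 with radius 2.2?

S_4(2.2) = 2·π^(4/2)·(2.2)^3 / Γ(4/2) ≈ 210.183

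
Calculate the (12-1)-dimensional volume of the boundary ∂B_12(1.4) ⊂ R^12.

S = n·V_n(r)/r = 12·V_12(1.4)/1.4 (volume-to-surface relation), giving 648.868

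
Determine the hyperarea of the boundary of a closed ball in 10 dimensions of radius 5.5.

S_10(5.5) = 2·π^(10/2)·(5.5)^9 / Γ(10/2) = 2357947691·π^5/6144 ≈ 1.17444e+08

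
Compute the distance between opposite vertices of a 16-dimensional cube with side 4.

The space diagonal of an n-cube of side s is s√n. Here 4·√16 = 16.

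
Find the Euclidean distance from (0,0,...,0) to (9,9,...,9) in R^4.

Diagonal = √4 · 9 = 18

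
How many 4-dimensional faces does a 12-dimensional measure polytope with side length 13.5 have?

An n-cube has C(n,k)·2^(n-k) k-faces. Here C(12,4)·2^8 = 495·256 = 126720.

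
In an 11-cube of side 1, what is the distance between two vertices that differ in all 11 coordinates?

Diagonal = √11 · 1 ≈ 3.31662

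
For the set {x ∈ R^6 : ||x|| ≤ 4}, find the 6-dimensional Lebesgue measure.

V_6(4) = π^(6/2) · (4)^6 / Γ(6/2 + 1) = 2048·π^3/3 ≈ 21167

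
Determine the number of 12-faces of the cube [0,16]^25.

f_12(25-cube) = (25 choose 12) · 2^13 = 42600857600.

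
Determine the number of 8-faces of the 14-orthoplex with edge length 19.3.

An n-cross-polytope has 2^(k+1)·C(n,k+1) k-faces. Here 2^9·C(14,9) = 512·2002 = 1025024.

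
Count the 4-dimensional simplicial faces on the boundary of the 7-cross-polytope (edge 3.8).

An n-cross-polytope has 2^(k+1)·C(n,k+1) k-faces. Here 2^5·C(7,5) = 32·21 = 672.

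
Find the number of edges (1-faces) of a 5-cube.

Number of 1-faces = C(5,1) · 2^(5-1) = 5 · 16 = 80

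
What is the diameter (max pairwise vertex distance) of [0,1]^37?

d = √(1² + 1² + ... + 1²) [37 terms] = √(37·1²) = 1√37 ≈ 6.08276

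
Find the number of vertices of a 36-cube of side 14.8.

Number of vertices = 2^36 = 68719476736.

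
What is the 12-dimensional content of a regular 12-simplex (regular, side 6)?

V = (6^12 / 12!) · √((12+1) / 2^12) ≈ 0.256018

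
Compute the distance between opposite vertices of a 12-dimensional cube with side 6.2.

Diagonal = √12 · 6.2 ≈ 21.4774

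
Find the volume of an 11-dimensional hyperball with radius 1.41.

V_11(1.41) = π^(11/2) · (1.41)^11 / Γ(11/2 + 1) ≈ 82.5116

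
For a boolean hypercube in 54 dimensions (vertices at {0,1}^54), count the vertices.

Each vertex is a binary string of length 54, so there are 2^54 = 18014398509481984.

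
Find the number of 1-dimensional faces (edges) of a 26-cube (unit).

The 26-cube has n·2^(n-1) = 26·2^25 = 26·33554432 = 872415232 edges.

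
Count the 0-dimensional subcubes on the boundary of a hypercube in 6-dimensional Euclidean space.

Number of 0-faces = C(6,0) · 2^(6-0) = 1 · 64 = 64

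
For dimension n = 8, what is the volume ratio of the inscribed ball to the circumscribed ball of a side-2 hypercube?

V_in/V_out = n^(-n/2) = 8^(-8/2) ≈ 0.000244141.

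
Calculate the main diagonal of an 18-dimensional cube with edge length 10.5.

d = √(10.5² + 10.5² + ... + 10.5²) [18 terms] = √(18·10.5²) = 10.5√18 ≈ 44.5477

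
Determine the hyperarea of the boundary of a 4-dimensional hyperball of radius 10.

S_4(10) = 2·π^(4/2)·(10)^3 / Γ(4/2) = 2000·π^2 ≈ 19739.2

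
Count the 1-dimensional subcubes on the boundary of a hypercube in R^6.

Choose 1 of 6 axes to span the face (C(6,1) = 6 ways), then fix each of the remaining 5 coordinates at one of its two extreme values (2^5 = 32 ways): 6·32 = 192.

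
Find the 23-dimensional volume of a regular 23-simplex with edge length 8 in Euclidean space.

V = (8^23 / 23!) · √((23+1) / 2^23) ≈ 3.86221e-05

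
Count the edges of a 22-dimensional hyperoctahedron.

Number of 1-faces = 2^(1+1) · C(22,1+1) = 4 · 231 = 924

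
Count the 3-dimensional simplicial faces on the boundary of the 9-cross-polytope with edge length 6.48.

Each 3-face is the convex hull of 4 vertices, one chosen as ±e_i from each of 4 distinct axes: 2^4·C(9,4) = 2016.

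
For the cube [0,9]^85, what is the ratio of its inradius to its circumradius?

For an n-cube of any side s, the inradius is s/2 and the circumradius is s√n/2, so the ratio is 1/√85 ≈ 0.108465.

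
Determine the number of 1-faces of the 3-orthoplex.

Number of 1-faces = 2^(1+1) · C(3,1+1) = 4 · 3 = 12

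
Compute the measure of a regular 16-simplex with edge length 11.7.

For a regular n-simplex with edge a, V = (a^n / n!)·√((n+1)/2^n). With a=11.7, n=16: V ≈ 94.9158.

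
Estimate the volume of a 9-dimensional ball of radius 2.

V = 16384·π^4/945 ≈ 1688.84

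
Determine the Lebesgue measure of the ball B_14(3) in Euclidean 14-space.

The n-ball volume is π^(n/2)·r^n/Γ(n/2+1). With n=14, r=3: V = 531441·π^7/560 ≈ 2.86626e+06.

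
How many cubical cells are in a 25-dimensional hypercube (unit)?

Choose 3 of 25 axes to span the face (C(25,3) = 2300 ways), then fix each of the remaining 22 coordinates at one of its two extreme values (2^22 = 4194304 ways): 2300·4194304 = 9646899200.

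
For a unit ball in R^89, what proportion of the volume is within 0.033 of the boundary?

V(inner)/V(outer) = ((1-0.033)/1)^89 ≈ 0.05046, so the shell fraction is 0.949539.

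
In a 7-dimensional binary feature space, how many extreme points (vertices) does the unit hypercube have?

Number of vertices = 2^7 = 128.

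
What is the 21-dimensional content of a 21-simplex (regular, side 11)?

For a regular n-simplex with edge a, V = (a^n / n!)·√((n+1)/2^n). With a=11, n=21: V ≈ 0.469136.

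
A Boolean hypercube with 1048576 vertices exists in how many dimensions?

n = log_2(1048576) = 20.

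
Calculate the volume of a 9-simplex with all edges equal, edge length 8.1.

For a regular n-simplex with edge a, V = (a^n / n!)·√((n+1)/2^n). With a=8.1, n=9: V ≈ 57.8052.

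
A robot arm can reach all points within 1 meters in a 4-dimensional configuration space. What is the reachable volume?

V = π^2/2 ≈ 4.9348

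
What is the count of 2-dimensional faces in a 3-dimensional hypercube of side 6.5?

An n-cube has C(n,k)·2^(n-k) k-faces. Here C(3,2)·2^1 = 3·2 = 6.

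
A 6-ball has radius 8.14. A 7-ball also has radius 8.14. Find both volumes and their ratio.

V_6(8.14) ≈ 1.5033e+06. V_7(8.14) ≈ 1.1188e+07. Ratio V_6/V_7 ≈ 0.1344.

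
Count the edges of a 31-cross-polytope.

Number of 1-faces = 2^(1+1) · C(31,1+1) = 4 · 465 = 1860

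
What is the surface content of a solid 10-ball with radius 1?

The surface area of an n-ball is 2π^(n/2) r^(n-1) / Γ(n/2). For n=10, r=1: π^5/12 ≈ 25.5016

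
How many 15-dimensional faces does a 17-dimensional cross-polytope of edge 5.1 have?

Number of 15-faces = 2^(15+1) · C(17,15+1) = 65536 · 17 = 1114112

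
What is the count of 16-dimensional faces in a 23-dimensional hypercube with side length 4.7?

f_16(23-cube) = (23 choose 16) · 2^7 = 31380096.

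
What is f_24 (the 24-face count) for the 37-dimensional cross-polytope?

f_24(37-orthoplex) = 2^25 · (37 choose 25) = 62159014720438272.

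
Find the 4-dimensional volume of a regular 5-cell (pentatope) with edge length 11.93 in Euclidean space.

V_4 = √(5) · 11.93^4 / (4! · 2^(4/2)) ≈ 471.819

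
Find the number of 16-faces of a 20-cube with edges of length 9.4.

Number of 16-faces = C(20,16) · 2^(20-16) = 4845 · 16 = 77520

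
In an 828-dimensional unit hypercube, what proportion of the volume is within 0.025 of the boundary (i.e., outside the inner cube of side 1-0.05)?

The inner cube has side 1-2·0.025 = 0.95 and volume (0.95)^828 ≈ 3.59e-19, so the shell holds 1 - 3.59e-19 of the volume.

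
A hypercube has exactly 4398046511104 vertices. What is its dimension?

The n-cube has 2^n vertices, and 4398046511104 = 2^42, so n = 42.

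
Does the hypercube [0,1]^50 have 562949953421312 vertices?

False. The 50-cube has 2^50 = 1125899906842624 vertices.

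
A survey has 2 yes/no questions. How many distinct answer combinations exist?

Each vertex is a binary string of length 2, so there are 2^2 = 4.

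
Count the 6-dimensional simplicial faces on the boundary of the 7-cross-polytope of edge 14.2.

Each 6-face is the convex hull of 7 vertices, one chosen as ±e_i from each of 7 distinct axes: 2^7·C(7,7) = 128.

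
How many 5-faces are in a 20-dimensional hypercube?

Choose 5 of 20 axes to span the face (C(20,5) = 15504 ways), then fix each of the remaining 15 coordinates at one of its two extreme values (2^15 = 32768 ways): 15504·32768 = 508035072.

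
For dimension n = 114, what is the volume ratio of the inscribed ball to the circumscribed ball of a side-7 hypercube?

The radii are 7/2 and 7√114/2, so the volume ratio is (1/√114)^114 = 114^{-114/2} ≈ 5.70721e-118.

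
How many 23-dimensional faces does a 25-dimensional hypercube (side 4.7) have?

f_23(25-cube) = (25 choose 23) · 2^2 = 1200.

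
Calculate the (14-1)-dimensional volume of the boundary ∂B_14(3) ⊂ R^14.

S_14(3) = 2·π^(14/2)·(3)^13 / Γ(14/2) = 177147·π^7/40 ≈ 1.33759e+07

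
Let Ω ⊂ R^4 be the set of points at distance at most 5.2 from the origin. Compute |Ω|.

Volume = π^{4/2}·(5.2)^4/Γ(3) ≈ 3608.14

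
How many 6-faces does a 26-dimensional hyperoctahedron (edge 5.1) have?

Number of 6-faces = 2^(6+1) · C(26,6+1) = 128 · 657800 = 84198400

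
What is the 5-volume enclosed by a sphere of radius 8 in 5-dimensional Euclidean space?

Volume = π^{5/2}·(8)^5/Γ(7/2) = 262144·π^2/15 ≈ 172484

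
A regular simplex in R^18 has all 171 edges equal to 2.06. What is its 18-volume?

For a regular n-simplex with edge a, V = (a^n / n!)·√((n+1)/2^n). With a=2.06, n=18: V ≈ 5.93439e-13.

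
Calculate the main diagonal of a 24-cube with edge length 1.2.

The space diagonal of an n-cube of side s is s√n. Here 1.2·√24 ≈ 5.87878.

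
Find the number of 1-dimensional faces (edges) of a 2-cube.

The 2-cube has n·2^(n-1) = 2·2^1 = 2·2 = 4 edges.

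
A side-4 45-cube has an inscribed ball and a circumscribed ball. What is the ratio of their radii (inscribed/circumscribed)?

For an n-cube of any side s, the inradius is s/2 and the circumradius is s√n/2, so the ratio is 1/√45 ≈ 0.149071.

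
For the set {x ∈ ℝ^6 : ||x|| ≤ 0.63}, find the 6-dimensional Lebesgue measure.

V_6(0.63) = π^(6/2) · (0.63)^6 / Γ(6/2 + 1) ≈ 0.323104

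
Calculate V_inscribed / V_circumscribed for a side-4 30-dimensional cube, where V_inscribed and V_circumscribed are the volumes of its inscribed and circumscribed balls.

V_in / V_out = (r_in/r_out)^30 = (1/√30)^30 = 30^(-30/2) ≈ 6.96917e-23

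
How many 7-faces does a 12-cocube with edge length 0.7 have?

f_7(12-orthoplex) = 2^8 · (12 choose 8) = 126720.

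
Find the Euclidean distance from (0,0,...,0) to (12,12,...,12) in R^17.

d = √(12² + 12² + ... + 12²) [17 terms] = √(17·12²) = 12√17 ≈ 49.4773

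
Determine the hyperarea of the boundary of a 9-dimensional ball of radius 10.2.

|∂B_9(10.2)| ≈ 3.47826e+09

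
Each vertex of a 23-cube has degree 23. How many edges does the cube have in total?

An n-cube has n·2^(n-1) edges. With n = 23: 23·4194304 = 96468992.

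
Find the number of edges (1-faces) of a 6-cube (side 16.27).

Choose 1 of 6 axes to span the face (C(6,1) = 6 ways), then fix each of the remaining 5 coordinates at one of its two extreme values (2^5 = 32 ways): 6·32 = 192.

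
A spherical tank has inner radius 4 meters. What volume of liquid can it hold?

The n-ball volume is π^(n/2)·r^n/Γ(n/2+1). With n=3, r=4: V = 256·π/3 ≈ 268.083.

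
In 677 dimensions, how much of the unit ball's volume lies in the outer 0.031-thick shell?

V(inner)/V(outer) = ((1-0.031)/1)^677 ≈ 5.511e-10, so the shell fraction is 0.9999999994.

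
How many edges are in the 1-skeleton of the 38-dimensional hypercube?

Number of 1-faces = C(38,1)·2^(38-1) = 38·137438953472 = 5222680231936.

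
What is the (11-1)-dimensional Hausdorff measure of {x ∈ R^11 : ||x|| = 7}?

S = n·V_n(r)/r = 11·V_11(7)/7 (volume-to-surface relation), giving 2582630848·π^5/135 ≈ 5.85434e+09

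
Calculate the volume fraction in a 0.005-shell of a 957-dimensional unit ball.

V(inner)/V(outer) = ((1-0.005)/1)^957 ≈ 0.008254, so the shell fraction is 0.991746.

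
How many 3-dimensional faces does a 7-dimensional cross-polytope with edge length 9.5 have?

An n-cross-polytope has 2^(k+1)·C(n,k+1) k-faces. Here 2^4·C(7,4) = 16·35 = 560.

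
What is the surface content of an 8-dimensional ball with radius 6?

The surface area of an n-ball is 2π^(n/2) r^(n-1) / Γ(n/2). For n=8, r=6: 93312·π^4 ≈ 9.08944e+06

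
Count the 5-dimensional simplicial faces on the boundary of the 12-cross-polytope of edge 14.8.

Number of 5-faces = 2^(5+1) · C(12,5+1) = 64 · 924 = 59136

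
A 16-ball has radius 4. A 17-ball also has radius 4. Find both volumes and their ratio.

V_16(4) ≈ 1.01074e+09. V_17(4) ≈ 2.42204e+09. Ratio V_16/V_17 ≈ 0.4173.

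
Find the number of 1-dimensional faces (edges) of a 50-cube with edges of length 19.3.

The 50-cube has n·2^(n-1) = 50·2^49 = 50·562949953421312 = 28147497671065600 edges.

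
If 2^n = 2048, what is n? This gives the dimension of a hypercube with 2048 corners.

Since 2^n = 2048, we have n = 11.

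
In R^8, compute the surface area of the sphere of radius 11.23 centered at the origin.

|∂B_8(11.23)| ≈ 7.31369e+08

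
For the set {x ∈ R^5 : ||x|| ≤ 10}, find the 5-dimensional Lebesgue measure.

V_5(10) = π^(5/2) · (10)^5 / Γ(5/2 + 1) = 160000·π^2/3 ≈ 526379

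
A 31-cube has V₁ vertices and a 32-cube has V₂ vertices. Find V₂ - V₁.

V₁ = 2^31 = 2147483648. V₂ = 2^32 = 4294967296. V₂ - V₁ = 2147483648.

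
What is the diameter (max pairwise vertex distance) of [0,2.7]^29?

||(2.7,2.7,...,2.7)|| = √(29)·2.7 ≈ 14.5399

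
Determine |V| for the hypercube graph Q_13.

Each vertex is a binary string of length 13, so there are 2^13 = 8192.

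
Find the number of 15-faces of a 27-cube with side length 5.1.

Number of 15-faces = C(27,15) · 2^(27-15) = 17383860 · 4096 = 71204290560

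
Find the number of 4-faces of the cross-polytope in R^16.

f_4(16-orthoplex) = 2^5 · (16 choose 5) = 139776.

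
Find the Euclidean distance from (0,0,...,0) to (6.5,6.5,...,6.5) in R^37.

Diagonal = √37 · 6.5 ≈ 39.538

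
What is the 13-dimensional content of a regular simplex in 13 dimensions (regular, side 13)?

For a regular n-simplex with edge a, V = (a^n / n!)·√((n+1)/2^n). With a=13, n=13: V ≈ 2010.72.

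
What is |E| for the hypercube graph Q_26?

Each of the 2^26 = 67108864 vertices has degree 26; total edges = 26·2^26/2 = 872415232.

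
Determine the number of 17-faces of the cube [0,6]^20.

Choose 17 of 20 axes to span the face (C(20,17) = 1140 ways), then fix each of the remaining 3 coordinates at one of its two extreme values (2^3 = 8 ways): 1140·8 = 9120.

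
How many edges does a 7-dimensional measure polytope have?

Each of the 2^7 = 128 vertices has degree 7; total edges = 7·2^7/2 = 448.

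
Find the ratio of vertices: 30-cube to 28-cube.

The 30-cube has 2^30 = 1073741824 vertices. The 28-cube has 2^28 = 268435456 vertices. Ratio: 1073741824/268435456 = 4.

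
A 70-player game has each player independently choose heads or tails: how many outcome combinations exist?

Number of vertices = 2^70 = 1180591620717411303424.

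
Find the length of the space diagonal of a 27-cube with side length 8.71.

||(8.71,8.71,...,8.71)|| = √(27)·8.71 ≈ 45.2585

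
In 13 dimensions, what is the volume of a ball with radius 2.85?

The n-ball volume is π^(n/2)·r^n/Γ(n/2+1). With n=13, r=2.85: V ≈ 745289.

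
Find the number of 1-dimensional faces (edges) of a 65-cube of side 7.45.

Number of 1-faces = C(65,1)·2^(65-1) = 65·18446744073709551616 = 1199038364791120855040.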